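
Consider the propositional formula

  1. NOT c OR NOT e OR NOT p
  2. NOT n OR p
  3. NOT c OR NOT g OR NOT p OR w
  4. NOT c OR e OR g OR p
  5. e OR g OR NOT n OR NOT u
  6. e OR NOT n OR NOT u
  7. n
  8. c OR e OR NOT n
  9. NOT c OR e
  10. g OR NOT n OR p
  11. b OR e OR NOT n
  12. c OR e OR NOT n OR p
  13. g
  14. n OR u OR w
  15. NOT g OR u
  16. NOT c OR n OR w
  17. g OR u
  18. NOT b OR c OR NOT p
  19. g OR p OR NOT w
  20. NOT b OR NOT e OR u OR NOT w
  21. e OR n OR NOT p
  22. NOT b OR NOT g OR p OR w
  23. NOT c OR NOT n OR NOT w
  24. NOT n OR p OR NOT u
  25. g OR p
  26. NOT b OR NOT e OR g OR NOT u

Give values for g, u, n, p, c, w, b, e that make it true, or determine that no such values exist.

g: True, u: True, n: True, p: True, c: False, w: True, b: False, e: True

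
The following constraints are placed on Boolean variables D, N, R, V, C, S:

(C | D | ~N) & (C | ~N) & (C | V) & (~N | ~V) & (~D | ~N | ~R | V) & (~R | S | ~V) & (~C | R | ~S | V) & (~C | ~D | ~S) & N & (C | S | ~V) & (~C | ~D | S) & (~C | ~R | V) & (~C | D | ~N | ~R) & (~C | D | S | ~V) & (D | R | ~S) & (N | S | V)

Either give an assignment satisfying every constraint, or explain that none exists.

D: False, N: True, R: False, V: False, C: True, S: False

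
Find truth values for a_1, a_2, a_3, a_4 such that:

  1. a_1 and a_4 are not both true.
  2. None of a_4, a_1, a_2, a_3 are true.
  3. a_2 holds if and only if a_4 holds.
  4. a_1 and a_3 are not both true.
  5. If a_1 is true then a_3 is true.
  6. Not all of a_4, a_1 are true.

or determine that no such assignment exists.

a_1 = False, a_2 = False, a_3 = False, a_4 = False

  (1) a_1=F, a_4=F — not both ✓
  (2) {a_4, a_1, a_2, a_3}: 0 true — none ✓
  (3) a_2=F, a_4=F — same ✓
  (4) a_1=F, a_3=F — not both ✓
  (5) a_1=F ⇒ a_3: vacuous ✓
  (6) {a_4, a_1}: 0/2 true — not all ✓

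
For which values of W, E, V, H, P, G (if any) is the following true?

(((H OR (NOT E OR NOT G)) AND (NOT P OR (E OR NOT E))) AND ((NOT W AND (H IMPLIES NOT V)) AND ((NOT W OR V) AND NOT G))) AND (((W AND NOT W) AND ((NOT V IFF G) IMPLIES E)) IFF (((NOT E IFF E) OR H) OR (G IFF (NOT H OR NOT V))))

W = False, E = True, V = False, H = False, P = True, G = False

  ((H OR (NOT E OR NOT G)) AND (NOT P OR (E OR NOT E))) AND ((NOT W AND (H IMPLIES NOT V)) AND ((NOT W OR V) AND NOT G)) = True
    (H OR (NOT E OR NOT G)) AND (NOT P OR (E OR NOT E)) = True
      H OR (NOT E OR NOT G) = True
        NOT E OR NOT G = True
          NOT E = False
          NOT G = True
      NOT P OR (E OR NOT E) = True
        NOT P = False
        E OR NOT E = True
          NOT E = False
    (NOT W AND (H IMPLIES NOT V)) AND ((NOT W OR V) AND NOT G) = True
      NOT W AND (H IMPLIES NOT V) = True
        NOT W = True
        H IMPLIES NOT V = True
          NOT V = True
      (NOT W OR V) AND NOT G = True
        NOT W OR V = True
          NOT W = True
        NOT G = True
  ((W AND NOT W) AND ((NOT V IFF G) IMPLIES E)) IFF (((NOT E IFF E) OR H) OR (G IFF (NOT H OR NOT V))) = True
    (W AND NOT W) AND ((NOT V IFF G) IMPLIES E) = False
      W AND NOT W = False
        NOT W = True
      (NOT V IFF G) IMPLIES E = True
        NOT V IFF G = False
          NOT V = True
    ((NOT E IFF E) OR H) OR (G IFF (NOT H OR NOT V)) = False
      (NOT E IFF E) OR H = False
        NOT E IFF E = False
          NOT E = False
      G IFF (NOT H OR NOT V) = False
        NOT H OR NOT V = True
          NOT H = True
          NOT V = True
Both conjuncts True, so the formula holds.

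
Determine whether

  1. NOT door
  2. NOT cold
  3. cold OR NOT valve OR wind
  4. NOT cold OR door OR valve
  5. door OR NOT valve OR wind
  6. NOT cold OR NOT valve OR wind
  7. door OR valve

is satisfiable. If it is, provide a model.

wind = True; door = False; cold = False; valve = True

Unit clause (NOT door) forces door = False.
Unit clause (NOT cold) forces cold = False.
In (door OR valve) only valve is left, so valve = True.
In (cold OR NOT valve OR wind) only wind is left, so wind = True.
All clauses satisfied.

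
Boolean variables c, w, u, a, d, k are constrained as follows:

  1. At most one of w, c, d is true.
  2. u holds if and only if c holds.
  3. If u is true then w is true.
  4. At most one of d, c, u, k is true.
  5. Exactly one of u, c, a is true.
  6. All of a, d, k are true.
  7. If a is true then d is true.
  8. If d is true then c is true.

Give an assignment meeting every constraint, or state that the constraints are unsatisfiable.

Case k = True:
  (4) with k=T forces d = False.
  Constraint (6) is violated (d=F) — contradiction.
Case k = False:
  Constraint (6) is violated (k=F) — contradiction.
Both cases fail — unsatisfiable.

The formula is unsatisfiable.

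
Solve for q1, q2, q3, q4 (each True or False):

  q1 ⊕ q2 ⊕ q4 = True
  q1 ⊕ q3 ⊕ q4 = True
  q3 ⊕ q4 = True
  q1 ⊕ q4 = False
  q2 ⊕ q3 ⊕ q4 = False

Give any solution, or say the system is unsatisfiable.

q1=F; q2=T; q3=T; q4=F

q1 ⊕ q2 ⊕ q4 = F ⊕ T ⊕ F = True ✓
q1 ⊕ q3 ⊕ q4 = F ⊕ T ⊕ F = True ✓
q3 ⊕ q4 = T ⊕ F = True ✓
q1 ⊕ q4 = F ⊕ F = False ✓
q2 ⊕ q3 ⊕ q4 = T ⊕ T ⊕ F = False ✓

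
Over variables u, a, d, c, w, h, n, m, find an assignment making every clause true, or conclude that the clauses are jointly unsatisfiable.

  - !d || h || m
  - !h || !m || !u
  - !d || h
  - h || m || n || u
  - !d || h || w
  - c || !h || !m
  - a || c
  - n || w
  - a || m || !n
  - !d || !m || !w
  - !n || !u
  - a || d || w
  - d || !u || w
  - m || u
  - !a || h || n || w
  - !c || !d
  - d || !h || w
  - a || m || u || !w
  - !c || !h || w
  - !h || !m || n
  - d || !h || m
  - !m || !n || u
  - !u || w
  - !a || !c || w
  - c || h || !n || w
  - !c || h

Set u = True.
  then (!n || !u) forces n = False.
  then (!u || w) forces w = True.
Try a = False:
  (a || c) forces c = True.
  (!c || !d) forces d = False.
  (!c || h) forces h = True.
  (!h || !m || !u) forces m = False.
  clause (d || !h || m) is falsified — backtrack.
So a = True.
Set d = True.
  then (!d || h) forces h = True.
  then (!d || !m || !w) forces m = False.
  then (!c || !d) forces c = False.
All clauses satisfied.

u = True, a = True, d = True, c = False, w = True, h = True, n = False, m = False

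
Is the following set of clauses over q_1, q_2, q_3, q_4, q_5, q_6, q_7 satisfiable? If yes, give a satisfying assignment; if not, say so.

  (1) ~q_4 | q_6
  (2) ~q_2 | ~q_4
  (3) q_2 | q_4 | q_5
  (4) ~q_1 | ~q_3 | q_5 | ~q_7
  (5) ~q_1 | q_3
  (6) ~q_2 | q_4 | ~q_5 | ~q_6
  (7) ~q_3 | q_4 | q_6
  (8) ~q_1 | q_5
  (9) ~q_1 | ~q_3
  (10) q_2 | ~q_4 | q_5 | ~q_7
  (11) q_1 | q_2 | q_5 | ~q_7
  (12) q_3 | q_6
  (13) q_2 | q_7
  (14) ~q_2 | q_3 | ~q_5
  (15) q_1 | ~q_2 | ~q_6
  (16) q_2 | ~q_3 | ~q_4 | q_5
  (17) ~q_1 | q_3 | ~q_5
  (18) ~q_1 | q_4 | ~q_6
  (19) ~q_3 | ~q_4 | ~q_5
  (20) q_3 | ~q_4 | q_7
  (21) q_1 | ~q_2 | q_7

Try q_1 = True:
  (~q_1 | q_3) forces q_3 = True.
  clause (~q_1 | ~q_3) is falsified — backtrack.
So q_1 = False.
Try q_2 = True:
  (~q_2 | ~q_4) forces q_4 = False.
  (q_1 | ~q_2 | ~q_6) forces q_6 = False.
  (~q_3 | q_4 | q_6) forces q_3 = False.
  clause (q_3 | q_6) is falsified — backtrack.
So q_2 = False.
  then (q_2 | q_7) forces q_7 = True.
  then (q_1 | q_2 | q_5 | ~q_7) forces q_5 = True.
Set q_3 = False.
  then (q_3 | q_6) forces q_6 = True.
Set q_4 = True.
All clauses satisfied.

q_1 = False, q_2 = False, q_3 = False, q_4 = True, q_5 = True, q_6 = True, q_7 = True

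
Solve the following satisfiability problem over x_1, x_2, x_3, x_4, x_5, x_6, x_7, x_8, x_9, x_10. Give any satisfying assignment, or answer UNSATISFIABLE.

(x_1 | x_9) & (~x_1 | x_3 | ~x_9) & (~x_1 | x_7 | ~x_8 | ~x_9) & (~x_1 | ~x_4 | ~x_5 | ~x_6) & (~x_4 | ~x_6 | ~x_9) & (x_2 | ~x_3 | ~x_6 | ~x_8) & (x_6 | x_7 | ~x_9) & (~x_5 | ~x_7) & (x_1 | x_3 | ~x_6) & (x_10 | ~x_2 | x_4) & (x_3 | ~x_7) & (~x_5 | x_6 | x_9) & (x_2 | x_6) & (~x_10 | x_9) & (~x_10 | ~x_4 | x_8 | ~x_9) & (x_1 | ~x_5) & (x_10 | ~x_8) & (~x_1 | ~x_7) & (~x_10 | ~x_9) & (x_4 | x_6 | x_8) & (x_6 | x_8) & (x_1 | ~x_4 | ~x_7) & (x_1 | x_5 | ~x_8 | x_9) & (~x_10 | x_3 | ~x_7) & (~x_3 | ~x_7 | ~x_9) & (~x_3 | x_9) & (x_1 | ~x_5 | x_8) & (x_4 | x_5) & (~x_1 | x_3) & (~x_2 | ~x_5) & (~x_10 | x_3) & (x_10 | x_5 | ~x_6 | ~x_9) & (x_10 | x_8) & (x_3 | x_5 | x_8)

Case x_10 = True:
  (~x_10 | x_9) forces x_9 = True.
  Clause (~x_10 | ~x_9) is falsified — contradiction.
Case x_10 = False:
  (x_10 | ~x_8) forces x_8 = False.
  Clause (x_10 | x_8) is falsified — contradiction.
Both cases fail, so the formula is unsatisfiable.

Unsatisfiable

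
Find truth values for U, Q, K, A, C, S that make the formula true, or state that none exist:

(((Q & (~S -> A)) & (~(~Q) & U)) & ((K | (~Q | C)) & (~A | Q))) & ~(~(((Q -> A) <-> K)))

U = True; Q = True; K = True; A = True; C = False; S = True

  ((Q & (~S -> A)) & (~(~Q) & U)) & ((K | (~Q | C)) & (~A | Q)) = True
    (Q & (~S -> A)) & (~(~Q) & U) = True
      Q & (~S -> A) = True
        ~S -> A = True
          ~S = False
      ~(~Q) & U = True
        ~(~Q) = True
          ~Q = False
    (K | (~Q | C)) & (~A | Q) = True
      K | (~Q | C) = True
        ~Q | C = False
          ~Q = False
      ~A | Q = True
        ~A = False
  ~(~(((Q -> A) <-> K))) = True
    ~(((Q -> A) <-> K)) = False
      (Q -> A) <-> K = True
        Q -> A = True
Both conjuncts True, so the formula holds.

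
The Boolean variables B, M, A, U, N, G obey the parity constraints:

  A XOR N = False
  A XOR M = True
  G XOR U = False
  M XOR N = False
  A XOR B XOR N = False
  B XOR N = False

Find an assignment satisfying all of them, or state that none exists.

Adding constraints 1, 2, 4 mod 2: every variable appears an even number of times on the left, so the left side is 0.
But the right sides sum to 1 (mod 2). 0 ≠ 1 — the system is inconsistent.

The formula is unsatisfiable.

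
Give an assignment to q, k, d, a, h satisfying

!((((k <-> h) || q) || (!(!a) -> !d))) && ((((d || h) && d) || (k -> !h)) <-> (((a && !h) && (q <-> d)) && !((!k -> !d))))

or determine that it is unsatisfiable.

Unsatisfiable — no assignment works.

Case d = True: the formula simplifies to !((((k <-> h) || q) || !a)) && (((a && !h) && q) && !k).
  q = True: the conjunct !((((k <-> h) || q) || !a)) becomes !((True || !a)) = False.
  q = False: the conjunct q is False.
Case d = False: the conjunct !((((k <-> h) || q) || (!(!a) -> !d))) becomes !((((k <-> h) || q) || True)) = False.
Both cases fail — unsatisfiable.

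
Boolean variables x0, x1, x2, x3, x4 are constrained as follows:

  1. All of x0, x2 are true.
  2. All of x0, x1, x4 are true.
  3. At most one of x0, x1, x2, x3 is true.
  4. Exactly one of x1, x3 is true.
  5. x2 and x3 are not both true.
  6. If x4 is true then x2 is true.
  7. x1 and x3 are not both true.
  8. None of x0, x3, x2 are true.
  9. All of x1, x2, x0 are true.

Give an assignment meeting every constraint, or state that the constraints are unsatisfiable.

UNSATISFIABLE

Case x0 = True:
  Constraint (8) is violated (x0=T) — contradiction.
Case x0 = False:
  Constraint (1) is violated (x0=F) — contradiction.
Both cases fail — unsatisfiable.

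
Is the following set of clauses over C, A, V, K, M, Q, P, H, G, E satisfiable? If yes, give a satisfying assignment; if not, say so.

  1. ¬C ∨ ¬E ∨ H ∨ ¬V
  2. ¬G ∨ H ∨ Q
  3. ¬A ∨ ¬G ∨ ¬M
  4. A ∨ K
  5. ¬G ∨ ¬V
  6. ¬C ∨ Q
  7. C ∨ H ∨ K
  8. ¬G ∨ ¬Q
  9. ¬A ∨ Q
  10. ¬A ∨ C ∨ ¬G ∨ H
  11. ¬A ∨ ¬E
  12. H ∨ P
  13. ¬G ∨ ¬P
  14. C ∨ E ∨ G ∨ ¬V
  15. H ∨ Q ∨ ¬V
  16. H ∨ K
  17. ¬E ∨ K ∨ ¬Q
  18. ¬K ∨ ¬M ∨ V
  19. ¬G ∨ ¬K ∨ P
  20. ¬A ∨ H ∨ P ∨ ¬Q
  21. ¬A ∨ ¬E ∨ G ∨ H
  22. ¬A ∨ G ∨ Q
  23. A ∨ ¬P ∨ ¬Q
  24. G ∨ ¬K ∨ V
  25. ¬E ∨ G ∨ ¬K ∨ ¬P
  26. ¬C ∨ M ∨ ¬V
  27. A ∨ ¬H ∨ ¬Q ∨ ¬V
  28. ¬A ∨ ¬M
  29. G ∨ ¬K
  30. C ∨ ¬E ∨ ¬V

Set C = False.
Set A = True.
  then (¬A ∨ Q) forces Q = True.
  then (¬A ∨ ¬E) forces E = False.
  then (¬A ∨ ¬M) forces M = False.
  then (¬G ∨ ¬Q) forces G = False.
  then (C ∨ E ∨ G ∨ ¬V) forces V = False.
  then (G ∨ ¬K ∨ V) forces K = False.
  then (C ∨ H ∨ K) forces H = True.
Set P = False.
All clauses satisfied.

C = False, A = True, V = False, K = False, M = False, Q = True, P = False, H = True, G = False, E = False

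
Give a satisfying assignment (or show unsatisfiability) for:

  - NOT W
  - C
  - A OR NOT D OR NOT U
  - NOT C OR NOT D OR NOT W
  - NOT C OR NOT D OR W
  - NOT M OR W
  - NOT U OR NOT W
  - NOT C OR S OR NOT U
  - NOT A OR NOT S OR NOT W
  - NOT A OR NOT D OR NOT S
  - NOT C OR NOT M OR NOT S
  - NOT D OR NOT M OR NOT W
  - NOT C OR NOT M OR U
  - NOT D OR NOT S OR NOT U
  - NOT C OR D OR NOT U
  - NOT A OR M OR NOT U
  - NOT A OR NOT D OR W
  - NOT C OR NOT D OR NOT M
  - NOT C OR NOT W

M = False; W = False; D = False; A = False; U = False; S = False; C = True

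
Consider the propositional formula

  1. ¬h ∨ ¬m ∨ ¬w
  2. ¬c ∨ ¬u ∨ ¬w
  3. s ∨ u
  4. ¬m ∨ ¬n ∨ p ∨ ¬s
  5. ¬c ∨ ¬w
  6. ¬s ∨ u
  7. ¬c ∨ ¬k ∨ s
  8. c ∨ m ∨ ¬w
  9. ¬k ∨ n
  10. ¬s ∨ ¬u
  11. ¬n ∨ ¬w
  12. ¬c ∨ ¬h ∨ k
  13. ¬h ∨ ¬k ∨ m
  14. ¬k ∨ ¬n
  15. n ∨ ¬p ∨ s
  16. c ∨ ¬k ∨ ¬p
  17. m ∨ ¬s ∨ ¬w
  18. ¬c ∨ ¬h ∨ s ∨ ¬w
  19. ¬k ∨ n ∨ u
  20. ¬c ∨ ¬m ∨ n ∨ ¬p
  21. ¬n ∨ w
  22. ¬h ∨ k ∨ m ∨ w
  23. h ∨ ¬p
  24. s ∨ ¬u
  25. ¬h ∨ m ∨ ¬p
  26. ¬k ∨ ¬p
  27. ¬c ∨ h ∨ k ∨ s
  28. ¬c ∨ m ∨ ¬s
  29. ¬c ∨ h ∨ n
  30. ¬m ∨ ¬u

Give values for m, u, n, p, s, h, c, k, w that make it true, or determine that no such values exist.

Unsatisfiable — no assignment works.

Case u = True:
  (¬s ∨ ¬u) forces s = False.
  Clause (s ∨ ¬u) is falsified — contradiction.
Case u = False:
  (s ∨ u) forces s = True.
  Clause (¬s ∨ u) is falsified — contradiction.
Both cases fail, so the formula is unsatisfiable.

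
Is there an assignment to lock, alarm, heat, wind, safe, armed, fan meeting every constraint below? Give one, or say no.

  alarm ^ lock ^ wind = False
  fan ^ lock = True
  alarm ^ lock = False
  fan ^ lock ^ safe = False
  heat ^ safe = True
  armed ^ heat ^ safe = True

lock=T, alarm=T, heat=F, wind=F, safe=T, armed=F, fan=F

alarm ^ lock ^ wind = T ^ T ^ F = False ✓
fan ^ lock = F ^ T = True ✓
alarm ^ lock = T ^ T = False ✓
fan ^ lock ^ safe = F ^ T ^ T = False ✓
heat ^ safe = F ^ T = True ✓
armed ^ heat ^ safe = F ^ F ^ T = True ✓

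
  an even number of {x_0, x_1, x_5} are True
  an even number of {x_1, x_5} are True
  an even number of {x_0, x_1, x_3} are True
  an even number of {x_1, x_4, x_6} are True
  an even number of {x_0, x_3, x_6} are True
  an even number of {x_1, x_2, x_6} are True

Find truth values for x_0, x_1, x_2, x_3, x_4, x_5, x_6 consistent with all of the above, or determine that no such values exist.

x_0 = False; x_1 = False; x_2 = False; x_3 = False; x_4 = False; x_5 = False; x_6 = False

{x_0, x_1, x_5}: 0 true → even ✓
{x_1, x_5}: 0 true → even ✓
{x_0, x_1, x_3}: 0 true → even ✓
{x_1, x_4, x_6}: 0 true → even ✓
{x_0, x_3, x_6}: 0 true → even ✓
{x_1, x_2, x_6}: 0 true → even ✓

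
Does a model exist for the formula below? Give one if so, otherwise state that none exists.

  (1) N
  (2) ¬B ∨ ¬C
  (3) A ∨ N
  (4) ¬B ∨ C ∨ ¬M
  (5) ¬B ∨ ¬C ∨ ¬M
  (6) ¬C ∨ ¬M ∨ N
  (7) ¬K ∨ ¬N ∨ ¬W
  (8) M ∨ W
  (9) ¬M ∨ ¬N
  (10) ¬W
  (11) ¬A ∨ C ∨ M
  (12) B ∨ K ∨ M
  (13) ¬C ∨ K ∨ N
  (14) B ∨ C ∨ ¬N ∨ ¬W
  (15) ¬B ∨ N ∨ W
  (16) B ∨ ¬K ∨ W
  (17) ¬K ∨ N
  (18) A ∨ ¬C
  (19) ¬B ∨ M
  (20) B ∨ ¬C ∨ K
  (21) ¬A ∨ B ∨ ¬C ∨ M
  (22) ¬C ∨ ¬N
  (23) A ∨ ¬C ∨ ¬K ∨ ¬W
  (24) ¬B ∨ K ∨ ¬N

Case W = True:
  Clause (¬W) is falsified — contradiction.
Case W = False:
  (N) forces N = True.
  (M ∨ W) forces M = True.
  Clause (¬M ∨ ¬N) is falsified — contradiction.
Both cases fail, so the formula is unsatisfiable.

No satisfying assignment exists.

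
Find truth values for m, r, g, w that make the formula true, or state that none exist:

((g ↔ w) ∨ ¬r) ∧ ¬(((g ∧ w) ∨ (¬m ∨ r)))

m: True; r: False; g: False; w: False

  (g ↔ w) ∨ ¬r = True
    g ↔ w = True
    ¬r = True
  ¬(((g ∧ w) ∨ (¬m ∨ r))) = True
    (g ∧ w) ∨ (¬m ∨ r) = False
      g ∧ w = False
      ¬m ∨ r = False
        ¬m = False
Both conjuncts True, so the formula holds.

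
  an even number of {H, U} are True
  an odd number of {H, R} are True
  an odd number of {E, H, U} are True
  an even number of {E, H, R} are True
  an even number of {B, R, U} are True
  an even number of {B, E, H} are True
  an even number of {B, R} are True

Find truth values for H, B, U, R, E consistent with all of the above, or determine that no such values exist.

H = False; B = True; U = False; R = True; E = True

{H, U}: 0 true → even ✓
{H, R}: 1 true → odd ✓
{E, H, U}: 1 true → odd ✓
{E, H, R}: 2 true → even ✓
{B, R, U}: 2 true → even ✓
{B, E, H}: 2 true → even ✓
{B, R}: 2 true → even ✓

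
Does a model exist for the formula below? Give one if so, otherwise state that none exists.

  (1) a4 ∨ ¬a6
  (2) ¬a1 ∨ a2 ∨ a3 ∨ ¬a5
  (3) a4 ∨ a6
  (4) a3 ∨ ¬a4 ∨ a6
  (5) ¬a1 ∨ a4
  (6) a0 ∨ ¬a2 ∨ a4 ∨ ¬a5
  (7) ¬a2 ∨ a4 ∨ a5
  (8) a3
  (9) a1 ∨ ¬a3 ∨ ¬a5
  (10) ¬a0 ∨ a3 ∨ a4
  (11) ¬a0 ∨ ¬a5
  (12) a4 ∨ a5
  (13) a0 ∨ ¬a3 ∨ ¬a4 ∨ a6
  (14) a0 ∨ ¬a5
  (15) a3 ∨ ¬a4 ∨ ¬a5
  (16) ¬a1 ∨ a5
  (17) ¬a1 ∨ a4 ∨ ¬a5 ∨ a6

Unit clause (a3) forces a3 = True.
Set a0 = True.
  then (¬a0 ∨ ¬a5) forces a5 = False.
  then (a4 ∨ a5) forces a4 = True.
  then (¬a1 ∨ a5) forces a1 = False.
Set a2 = False.
Set a6 = True.
All clauses satisfied.

a0: True, a1: False, a2: False, a3: True, a4: True, a5: False, a6: True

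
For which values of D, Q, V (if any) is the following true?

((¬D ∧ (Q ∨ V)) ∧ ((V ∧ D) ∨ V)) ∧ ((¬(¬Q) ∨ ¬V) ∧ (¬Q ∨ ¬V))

Case V = True: the formula simplifies to ¬D ∧ (¬(¬Q) ∧ ¬Q).
  Q = True: the conjunct ¬Q is False.
  Q = False: the conjunct ¬(¬Q) becomes ¬(¬False) = False.
Case V = False: the conjunct (V ∧ D) ∨ V becomes (False ∧ D) ∨ False = False.
Both cases fail — unsatisfiable.

No satisfying assignment exists.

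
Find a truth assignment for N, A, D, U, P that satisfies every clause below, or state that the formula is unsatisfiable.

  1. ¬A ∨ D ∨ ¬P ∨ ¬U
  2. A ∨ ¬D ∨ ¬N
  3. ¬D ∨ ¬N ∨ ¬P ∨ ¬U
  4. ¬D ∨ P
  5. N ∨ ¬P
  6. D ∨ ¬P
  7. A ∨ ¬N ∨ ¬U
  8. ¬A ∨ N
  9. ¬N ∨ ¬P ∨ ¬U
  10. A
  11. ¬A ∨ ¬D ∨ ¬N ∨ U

N = True, A = True, D = False, U = False, P = False

Unit clause (A) forces A = True.
In (¬A ∨ N) only N is left, so N = True.
Try D = True:
  (¬D ∨ P) forces P = True.
  (¬D ∨ ¬N ∨ ¬P ∨ ¬U) forces U = False.
  clause (¬A ∨ ¬D ∨ ¬N ∨ U) is falsified — backtrack.
So D = False.
  then (D ∨ ¬P) forces P = False.
Set U = False.
All clauses satisfied.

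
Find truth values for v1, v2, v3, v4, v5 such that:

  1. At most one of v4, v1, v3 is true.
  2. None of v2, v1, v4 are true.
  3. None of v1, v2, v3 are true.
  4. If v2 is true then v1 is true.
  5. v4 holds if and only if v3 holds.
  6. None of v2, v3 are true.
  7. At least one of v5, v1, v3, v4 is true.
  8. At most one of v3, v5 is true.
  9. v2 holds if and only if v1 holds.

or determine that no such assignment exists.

v1: False, v2: False, v3: False, v4: False, v5: True

  (1) {v4, v1, v3}: 0 true — at most one ✓
  (2) {v2, v1, v4}: 0 true — none ✓
  (3) {v1, v2, v3}: 0 true — none ✓
  (4) v2=F ⇒ v1: vacuous ✓
  (5) v4=F, v3=F — same ✓
  (6) {v2, v3}: 0 true — none ✓
  (7) {v5, v1, v3, v4}: 1 true — at least one ✓
  (8) {v3, v5}: 1 true — at most one ✓
  (9) v2=F, v1=F — same ✓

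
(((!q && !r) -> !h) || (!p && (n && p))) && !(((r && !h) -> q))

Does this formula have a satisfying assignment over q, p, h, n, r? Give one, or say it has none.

q=F; p=T; h=F; n=F; r=T

  ((!q && !r) -> !h) || (!p && (n && p)) = True
    (!q && !r) -> !h = True
      !q && !r = False
        !q = True
        !r = False
      !h = True
    !p && (n && p) = False
      !p = False
      n && p = False
  !(((r && !h) -> q)) = True
    (r && !h) -> q = False
      r && !h = True
        !h = True
Both conjuncts True, so the formula holds.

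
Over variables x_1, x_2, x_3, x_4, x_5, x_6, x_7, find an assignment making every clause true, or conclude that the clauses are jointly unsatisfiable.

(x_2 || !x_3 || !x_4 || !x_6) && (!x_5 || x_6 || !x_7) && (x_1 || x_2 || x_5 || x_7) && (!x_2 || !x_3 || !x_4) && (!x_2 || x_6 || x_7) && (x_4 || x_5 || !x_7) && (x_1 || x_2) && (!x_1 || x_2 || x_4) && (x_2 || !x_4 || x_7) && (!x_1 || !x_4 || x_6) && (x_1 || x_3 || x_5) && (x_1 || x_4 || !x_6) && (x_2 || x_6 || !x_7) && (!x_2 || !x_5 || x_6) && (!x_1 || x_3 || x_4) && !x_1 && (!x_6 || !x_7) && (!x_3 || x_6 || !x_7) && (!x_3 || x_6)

Unit clause (!x_1) forces x_1 = False.
In (x_1 || x_2) only x_2 is left, so x_2 = True.
Try x_3 = True:
  (!x_2 || !x_3 || !x_4) forces x_4 = False.
  (x_1 || x_4 || !x_6) forces x_6 = False.
  clause (!x_3 || x_6) is falsified — backtrack.
So x_3 = False.
  then (x_1 || x_3 || x_5) forces x_5 = True.
  then (!x_2 || !x_5 || x_6) forces x_6 = True.
  then (!x_6 || !x_7) forces x_7 = False.
  then (x_1 || x_4 || !x_6) forces x_4 = True.
All clauses satisfied.

x_1 = False, x_2 = True, x_3 = False, x_4 = True, x_5 = True, x_6 = True, x_7 = False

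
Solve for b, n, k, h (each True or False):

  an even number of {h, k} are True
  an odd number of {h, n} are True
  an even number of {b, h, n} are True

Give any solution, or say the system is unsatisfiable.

b = True, n = False, k = True, h = True

{h, k}: 2 true → even ✓
{h, n}: 1 true → odd ✓
{b, h, n}: 2 true → even ✓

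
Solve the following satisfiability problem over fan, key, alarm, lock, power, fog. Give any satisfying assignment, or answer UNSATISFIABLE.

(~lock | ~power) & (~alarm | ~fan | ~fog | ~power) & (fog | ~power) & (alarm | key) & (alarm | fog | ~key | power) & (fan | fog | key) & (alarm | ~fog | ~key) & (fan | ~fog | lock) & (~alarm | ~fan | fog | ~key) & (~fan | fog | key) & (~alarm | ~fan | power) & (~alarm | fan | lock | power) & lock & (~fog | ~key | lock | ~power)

fan = False, key = True, alarm = True, lock = True, power = False, fog = False

Unit clause (lock) forces lock = True.
In (~lock | ~power) only ~power is left, so power = False.
Try fan = True:
  (~alarm | ~fan | power) forces alarm = False.
  (alarm | key) forces key = True.
  (alarm | fog | ~key | power) forces fog = True.
  clause (alarm | ~fog | ~key) is falsified — backtrack.
So fan = False.
Set key = True.
Set alarm = True.
Set fog = False.
All clauses satisfied.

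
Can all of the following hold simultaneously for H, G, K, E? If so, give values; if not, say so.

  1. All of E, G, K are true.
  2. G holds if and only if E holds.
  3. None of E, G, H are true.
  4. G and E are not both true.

UNSATISFIABLE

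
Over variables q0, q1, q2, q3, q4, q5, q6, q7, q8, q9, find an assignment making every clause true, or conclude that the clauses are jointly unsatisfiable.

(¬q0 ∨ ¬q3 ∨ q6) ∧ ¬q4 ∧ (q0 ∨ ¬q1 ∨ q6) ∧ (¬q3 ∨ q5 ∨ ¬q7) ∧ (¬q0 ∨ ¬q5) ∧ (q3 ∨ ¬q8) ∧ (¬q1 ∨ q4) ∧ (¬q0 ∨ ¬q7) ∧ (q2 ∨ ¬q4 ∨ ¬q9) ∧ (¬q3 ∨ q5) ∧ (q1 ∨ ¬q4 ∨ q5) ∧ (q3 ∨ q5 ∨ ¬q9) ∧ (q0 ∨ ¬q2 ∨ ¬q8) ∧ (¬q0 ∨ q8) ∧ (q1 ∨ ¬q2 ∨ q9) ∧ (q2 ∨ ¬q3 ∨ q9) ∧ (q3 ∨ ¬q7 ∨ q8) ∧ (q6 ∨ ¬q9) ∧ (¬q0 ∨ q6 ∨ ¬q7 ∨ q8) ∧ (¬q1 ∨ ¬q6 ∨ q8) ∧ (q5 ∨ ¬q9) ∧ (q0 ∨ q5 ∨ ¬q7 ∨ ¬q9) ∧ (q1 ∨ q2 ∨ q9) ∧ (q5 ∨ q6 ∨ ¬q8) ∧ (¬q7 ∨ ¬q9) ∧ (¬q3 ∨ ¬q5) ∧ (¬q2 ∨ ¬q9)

Unit clause (¬q4) forces q4 = False.
In (¬q1 ∨ q4) only ¬q1 is left, so q1 = False.
Try q0 = True:
  (¬q0 ∨ ¬q5) forces q5 = False.
  (¬q0 ∨ ¬q7) forces q7 = False.
  (¬q3 ∨ q5) forces q3 = False.
  (q3 ∨ ¬q8) forces q8 = False.
  clause (¬q0 ∨ q8) is falsified — backtrack.
So q0 = False.
Set q2 = False.
  then (q1 ∨ q2 ∨ q9) forces q9 = True.
  then (¬q7 ∨ ¬q9) forces q7 = False.
  then (q6 ∨ ¬q9) forces q6 = True.
  then (q5 ∨ ¬q9) forces q5 = True.
  then (¬q3 ∨ ¬q5) forces q3 = False.
  then (q3 ∨ ¬q8) forces q8 = False.
All clauses satisfied.

q0 = False, q1 = False, q2 = False, q3 = False, q4 = False, q5 = True, q6 = True, q7 = False, q8 = False, q9 = True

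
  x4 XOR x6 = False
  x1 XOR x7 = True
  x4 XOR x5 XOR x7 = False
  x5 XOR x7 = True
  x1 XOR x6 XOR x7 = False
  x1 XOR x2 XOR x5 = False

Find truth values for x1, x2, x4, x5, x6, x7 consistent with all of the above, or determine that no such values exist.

x1: False; x2: False; x4: True; x5: False; x6: True; x7: True

x4 XOR x6 = T XOR T = False ✓
x1 XOR x7 = F XOR T = True ✓
x4 XOR x5 XOR x7 = T XOR F XOR T = False ✓
x5 XOR x7 = F XOR T = True ✓
x1 XOR x6 XOR x7 = F XOR T XOR T = False ✓
x1 XOR x2 XOR x5 = F XOR F XOR F = False ✓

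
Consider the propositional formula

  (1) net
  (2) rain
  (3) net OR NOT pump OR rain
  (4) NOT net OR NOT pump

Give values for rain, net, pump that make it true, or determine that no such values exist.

rain=T, net=T, pump=F

Unit clause (net) forces net = True.
Unit clause (rain) forces rain = True.
In (NOT net OR NOT pump) only NOT pump is left, so pump = False.
Check each clause:
  (net): net holds.
  (rain): rain holds.
  (net OR NOT pump OR rain): net holds.
  (NOT net OR NOT pump): NOT pump holds.
All clauses satisfied.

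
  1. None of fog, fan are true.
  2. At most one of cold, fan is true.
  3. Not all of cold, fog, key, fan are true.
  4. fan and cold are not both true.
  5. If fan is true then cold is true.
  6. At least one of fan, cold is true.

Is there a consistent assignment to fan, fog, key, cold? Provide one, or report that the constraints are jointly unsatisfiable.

fan=F; fog=F; key=F; cold=T

  (1) {fog, fan}: 0 true — none ✓
  (2) {cold, fan}: 1 true — at most one ✓
  (3) {cold, fog, key, fan}: 1/4 true — not all ✓
  (4) fan=F, cold=T — not both ✓
  (5) fan=F ⇒ cold: vacuous ✓
  (6) {fan, cold}: 1 true — at least one ✓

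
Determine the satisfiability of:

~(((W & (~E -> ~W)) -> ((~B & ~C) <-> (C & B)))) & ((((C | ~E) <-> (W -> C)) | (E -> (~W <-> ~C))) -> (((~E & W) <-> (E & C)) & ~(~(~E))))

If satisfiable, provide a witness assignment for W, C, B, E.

UNSATISFIABLE

Case W = True: the formula simplifies to ~((E -> ((~B & ~C) <-> (C & B)))) & ((((C | ~E) <-> C) | (E -> C)) -> ((~E <-> (E & C)) & ~(~(~E)))).
  E = True: simplifies to ~(((~B & ~C) <-> (C & B))) & ~(((C <-> C) | C)).
    C = True: the conjunct ~(((C <-> C) | C)) becomes ~((True | True)) = False.
    C = False: the conjunct ~(((C <-> C) | C)) becomes ~((True | False)) = False.
  E = False: the conjunct ~((E -> ((~B & ~C) <-> (C & B)))) becomes ~((False -> ((~B & ~C) <-> (C & B)))) = False.
Case W = False: the conjunct ~(((W & (~E -> ~W)) -> ((~B & ~C) <-> (C & B)))) becomes ~((False -> ((~B & ~C) <-> (C & B)))) = False.
Both cases fail — unsatisfiable.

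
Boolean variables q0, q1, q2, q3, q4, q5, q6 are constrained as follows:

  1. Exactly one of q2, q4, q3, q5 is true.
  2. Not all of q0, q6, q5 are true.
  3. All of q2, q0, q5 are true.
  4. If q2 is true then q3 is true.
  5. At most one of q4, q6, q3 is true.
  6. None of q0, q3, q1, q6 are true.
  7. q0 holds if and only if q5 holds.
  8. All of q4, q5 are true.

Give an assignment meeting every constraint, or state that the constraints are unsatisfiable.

Unsatisfiable — no assignment works.

Case q0 = True:
  Constraint (6) is violated (q0=T) — contradiction.
Case q0 = False:
  Constraint (3) is violated (q0=F) — contradiction.
Both cases fail — unsatisfiable.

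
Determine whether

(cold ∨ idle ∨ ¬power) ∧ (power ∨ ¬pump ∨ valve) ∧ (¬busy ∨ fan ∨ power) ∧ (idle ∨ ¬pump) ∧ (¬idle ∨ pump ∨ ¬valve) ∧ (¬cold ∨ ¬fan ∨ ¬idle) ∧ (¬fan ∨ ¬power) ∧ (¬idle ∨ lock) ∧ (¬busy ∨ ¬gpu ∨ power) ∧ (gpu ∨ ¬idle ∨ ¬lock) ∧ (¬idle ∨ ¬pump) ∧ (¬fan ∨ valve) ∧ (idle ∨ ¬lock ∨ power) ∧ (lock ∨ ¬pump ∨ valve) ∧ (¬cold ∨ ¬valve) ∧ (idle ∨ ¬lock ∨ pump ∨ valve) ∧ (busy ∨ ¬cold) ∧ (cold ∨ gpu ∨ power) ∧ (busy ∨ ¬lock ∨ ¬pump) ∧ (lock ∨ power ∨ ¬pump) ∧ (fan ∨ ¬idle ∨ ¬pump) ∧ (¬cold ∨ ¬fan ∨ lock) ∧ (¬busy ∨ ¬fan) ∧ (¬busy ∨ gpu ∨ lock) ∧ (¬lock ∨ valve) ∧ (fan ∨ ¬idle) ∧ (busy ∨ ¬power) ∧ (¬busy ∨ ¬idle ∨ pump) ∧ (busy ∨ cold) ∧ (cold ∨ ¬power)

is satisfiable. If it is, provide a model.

Set lock = False.
  then (¬idle ∨ lock) forces idle = False.
  then (idle ∨ ¬pump) forces pump = False.
Set fan = False.
Try valve = True:
  (¬cold ∨ ¬valve) forces cold = False.
  (cold ∨ idle ∨ ¬power) forces power = False.
  (¬busy ∨ fan ∨ power) forces busy = False.
  clause (busy ∨ cold) is falsified — backtrack.
So valve = False.
Set cold = True.
  then (busy ∨ ¬cold) forces busy = True.
  then (¬busy ∨ gpu ∨ lock) forces gpu = True.
  then (¬busy ∨ fan ∨ power) forces power = True.
All clauses satisfied.

lock = False, fan = False, valve = False, pump = False, cold = True, power = True, busy = True, idle = False, gpu = True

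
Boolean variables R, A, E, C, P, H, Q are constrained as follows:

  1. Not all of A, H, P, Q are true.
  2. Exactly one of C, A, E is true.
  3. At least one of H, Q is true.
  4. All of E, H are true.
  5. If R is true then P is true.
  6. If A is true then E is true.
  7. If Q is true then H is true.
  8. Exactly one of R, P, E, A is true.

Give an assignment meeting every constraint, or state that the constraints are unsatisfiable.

R = False, A = False, E = True, C = False, P = False, H = True, Q = False

  (1) {A, H, P, Q}: 1/4 true — not all ✓
  (2) {C, A, E}: 1 true — exactly one ✓
  (3) {H, Q}: 1 true — at least one ✓
  (4) {E, H}: all 2 true ✓
  (5) R=F ⇒ P: vacuous ✓
  (6) A=F ⇒ E: vacuous ✓
  (7) Q=F ⇒ H: vacuous ✓
  (8) {R, P, E, A}: 1 true — exactly one ✓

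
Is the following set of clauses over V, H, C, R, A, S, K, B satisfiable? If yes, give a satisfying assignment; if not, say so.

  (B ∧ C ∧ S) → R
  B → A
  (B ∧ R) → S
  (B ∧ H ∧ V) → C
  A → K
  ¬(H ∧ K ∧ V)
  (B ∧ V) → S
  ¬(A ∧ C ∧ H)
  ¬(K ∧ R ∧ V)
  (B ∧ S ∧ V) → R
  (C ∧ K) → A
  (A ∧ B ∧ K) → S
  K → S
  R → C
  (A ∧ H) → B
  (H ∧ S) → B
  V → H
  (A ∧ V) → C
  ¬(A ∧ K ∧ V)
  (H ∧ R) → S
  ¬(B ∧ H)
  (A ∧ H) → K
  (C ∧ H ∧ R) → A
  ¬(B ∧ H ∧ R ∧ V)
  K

Unit clause (K) forces K = True.
In (¬K ∨ S) only S is left, so S = True.
Try V = True:
  (¬A ∨ ¬K ∨ ¬V) forces A = False.
  (A ∨ ¬C ∨ ¬K) forces C = False.
  (C ∨ ¬R) forces R = False.
  (¬H ∨ ¬K ∨ ¬V) forces H = False.
  clause (H ∨ ¬V) is falsified — backtrack.
So V = False.
Set H = False.
Set C = True.
  then (A ∨ ¬C ∨ ¬K) forces A = True.
Set R = True.
Set B = False.
All clauses satisfied.

V = False; H = False; C = True; R = True; A = True; S = True; K = True; B = False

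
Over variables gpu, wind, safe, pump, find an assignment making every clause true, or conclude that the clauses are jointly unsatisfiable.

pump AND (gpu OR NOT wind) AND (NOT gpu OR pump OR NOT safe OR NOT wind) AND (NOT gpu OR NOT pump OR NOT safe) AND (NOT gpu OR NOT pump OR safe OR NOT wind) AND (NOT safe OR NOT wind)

Unit clause (pump) forces pump = True.
Set gpu = False.
  then (gpu OR NOT wind) forces wind = False.
Set safe = True.
All clauses satisfied.

gpu: False, wind: False, safe: True, pump: True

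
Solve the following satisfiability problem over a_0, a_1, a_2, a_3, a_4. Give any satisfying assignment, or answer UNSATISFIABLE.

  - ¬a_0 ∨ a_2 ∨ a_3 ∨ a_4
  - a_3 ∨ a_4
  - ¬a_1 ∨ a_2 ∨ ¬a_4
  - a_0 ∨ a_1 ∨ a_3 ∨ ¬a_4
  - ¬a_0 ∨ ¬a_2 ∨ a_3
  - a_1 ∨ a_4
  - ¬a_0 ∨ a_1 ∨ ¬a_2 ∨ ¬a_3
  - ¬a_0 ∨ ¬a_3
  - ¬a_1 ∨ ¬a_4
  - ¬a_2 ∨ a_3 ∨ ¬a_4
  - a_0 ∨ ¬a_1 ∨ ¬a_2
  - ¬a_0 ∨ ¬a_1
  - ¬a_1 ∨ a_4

Set a_0 = False.
Try a_1 = True:
  (¬a_1 ∨ ¬a_4) forces a_4 = False.
  clause (¬a_1 ∨ a_4) is falsified — backtrack.
So a_1 = False.
  then (a_1 ∨ a_4) forces a_4 = True.
  then (a_0 ∨ a_1 ∨ a_3 ∨ ¬a_4) forces a_3 = True.
Set a_2 = False.
All clauses satisfied.

a_0 = False, a_1 = False, a_2 = False, a_3 = True, a_4 = True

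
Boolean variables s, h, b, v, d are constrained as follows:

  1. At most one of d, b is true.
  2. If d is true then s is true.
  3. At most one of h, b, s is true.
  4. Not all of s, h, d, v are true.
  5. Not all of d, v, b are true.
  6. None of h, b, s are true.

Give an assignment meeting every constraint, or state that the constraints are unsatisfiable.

s=F, h=F, b=F, v=T, d=F

  (1) {d, b}: 0 true — at most one ✓
  (2) d=F ⇒ s: vacuous ✓
  (3) {h, b, s}: 0 true — at most one ✓
  (4) {s, h, d, v}: 1/4 true — not all ✓
  (5) {d, v, b}: 1/3 true — not all ✓
  (6) {h, b, s}: 0 true — none ✓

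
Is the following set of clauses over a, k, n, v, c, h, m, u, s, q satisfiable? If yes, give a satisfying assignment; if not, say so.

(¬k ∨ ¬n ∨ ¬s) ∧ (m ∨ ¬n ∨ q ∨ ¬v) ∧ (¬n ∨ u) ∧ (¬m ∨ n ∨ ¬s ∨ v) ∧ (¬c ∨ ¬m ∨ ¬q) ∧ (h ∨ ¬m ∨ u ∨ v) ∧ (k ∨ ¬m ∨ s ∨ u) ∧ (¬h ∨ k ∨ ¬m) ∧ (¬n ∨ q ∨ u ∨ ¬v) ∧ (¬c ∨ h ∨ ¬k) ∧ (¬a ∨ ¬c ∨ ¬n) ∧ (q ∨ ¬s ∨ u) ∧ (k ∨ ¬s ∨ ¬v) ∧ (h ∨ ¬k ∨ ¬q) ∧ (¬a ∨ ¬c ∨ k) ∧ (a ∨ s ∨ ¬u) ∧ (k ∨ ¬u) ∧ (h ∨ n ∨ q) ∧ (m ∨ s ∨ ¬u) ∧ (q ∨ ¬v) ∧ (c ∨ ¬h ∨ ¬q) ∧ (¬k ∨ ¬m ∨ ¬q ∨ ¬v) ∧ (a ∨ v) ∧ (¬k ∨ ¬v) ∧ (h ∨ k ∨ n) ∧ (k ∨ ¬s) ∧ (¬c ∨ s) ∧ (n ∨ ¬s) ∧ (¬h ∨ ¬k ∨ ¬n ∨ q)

Set a = True.
Set k = True.
  then (¬k ∨ ¬v) forces v = False.
Set n = False.
  then (n ∨ ¬s) forces s = False.
  then (¬c ∨ s) forces c = False.
Try h = False:
  (h ∨ ¬k ∨ ¬q) forces q = False.
  clause (h ∨ n ∨ q) is falsified — backtrack.
So h = True.
  then (c ∨ ¬h ∨ ¬q) forces q = False.
Set m = True.
Set u = False.
All clauses satisfied.

a=T, k=T, n=F, v=F, c=F, h=T, m=T, u=F, s=F, q=F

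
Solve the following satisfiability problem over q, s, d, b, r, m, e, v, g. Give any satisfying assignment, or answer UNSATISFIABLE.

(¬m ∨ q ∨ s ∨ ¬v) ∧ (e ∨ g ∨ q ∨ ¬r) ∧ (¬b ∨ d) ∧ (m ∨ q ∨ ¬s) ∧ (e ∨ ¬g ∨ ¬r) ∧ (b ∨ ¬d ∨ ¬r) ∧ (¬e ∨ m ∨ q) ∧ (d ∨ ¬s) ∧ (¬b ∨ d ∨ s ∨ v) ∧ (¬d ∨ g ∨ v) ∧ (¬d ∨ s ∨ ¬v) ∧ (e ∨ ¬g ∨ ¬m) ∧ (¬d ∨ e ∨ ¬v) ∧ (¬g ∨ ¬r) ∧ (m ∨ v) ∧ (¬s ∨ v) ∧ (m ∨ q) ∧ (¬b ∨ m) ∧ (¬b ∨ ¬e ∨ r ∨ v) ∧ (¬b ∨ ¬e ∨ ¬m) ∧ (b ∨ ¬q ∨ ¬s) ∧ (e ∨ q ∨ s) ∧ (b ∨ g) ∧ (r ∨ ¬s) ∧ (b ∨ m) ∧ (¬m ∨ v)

Set q = True.
Set s = False.
Set d = False.
  then (¬b ∨ d) forces b = False.
  then (b ∨ g) forces g = True.
  then (b ∨ m) forces m = True.
  then (¬m ∨ v) forces v = True.
  then (e ∨ ¬g ∨ ¬m) forces e = True.
  then (¬g ∨ ¬r) forces r = False.
All clauses satisfied.

q=T, s=F, d=F, b=F, r=F, m=T, e=T, v=T, g=T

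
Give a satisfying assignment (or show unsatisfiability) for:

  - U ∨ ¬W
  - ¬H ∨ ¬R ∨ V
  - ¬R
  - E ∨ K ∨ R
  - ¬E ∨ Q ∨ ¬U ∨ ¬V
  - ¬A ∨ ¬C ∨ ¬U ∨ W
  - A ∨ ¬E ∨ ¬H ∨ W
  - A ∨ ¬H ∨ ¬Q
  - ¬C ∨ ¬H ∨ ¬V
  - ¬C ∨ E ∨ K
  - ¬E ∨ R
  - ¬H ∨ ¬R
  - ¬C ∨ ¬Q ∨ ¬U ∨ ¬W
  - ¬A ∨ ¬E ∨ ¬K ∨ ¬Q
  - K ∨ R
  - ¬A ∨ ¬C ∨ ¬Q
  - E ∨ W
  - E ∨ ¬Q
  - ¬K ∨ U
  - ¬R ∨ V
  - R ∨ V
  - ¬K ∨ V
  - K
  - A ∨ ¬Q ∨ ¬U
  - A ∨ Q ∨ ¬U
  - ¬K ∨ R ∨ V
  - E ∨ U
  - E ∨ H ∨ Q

C: False, E: False, K: True, A: True, V: True, H: True, Q: False, R: False, W: True, U: True

Unit clause (¬R) forces R = False.
In (¬E ∨ R) only ¬E is left, so E = False.
In (K ∨ R) only K is left, so K = True.
In (E ∨ W) only W is left, so W = True.
In (E ∨ ¬Q) only ¬Q is left, so Q = False.
In (¬K ∨ U) only U is left, so U = True.
In (R ∨ V) only V is left, so V = True.
In (A ∨ Q ∨ ¬U) only A is left, so A = True.
In (E ∨ H ∨ Q) only H is left, so H = True.
In (¬C ∨ ¬H ∨ ¬V) only ¬C is left, so C = False.
All clauses satisfied.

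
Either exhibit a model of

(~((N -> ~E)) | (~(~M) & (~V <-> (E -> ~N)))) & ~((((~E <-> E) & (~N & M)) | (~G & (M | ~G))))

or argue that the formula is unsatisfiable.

V = True, N = True, M = True, G = True, E = True

  ~((N -> ~E)) | (~(~M) & (~V <-> (E -> ~N))) = True
    ~((N -> ~E)) = True
      N -> ~E = False
        ~E = False
    ~(~M) & (~V <-> (E -> ~N)) = True
      ~(~M) = True
        ~M = False
      ~V <-> (E -> ~N) = True
        ~V = False
        E -> ~N = False
          ~N = False
  ~((((~E <-> E) & (~N & M)) | (~G & (M | ~G)))) = True
    ((~E <-> E) & (~N & M)) | (~G & (M | ~G)) = False
      (~E <-> E) & (~N & M) = False
        ~E <-> E = False
          ~E = False
        ~N & M = False
          ~N = False
      ~G & (M | ~G) = False
        ~G = False
        M | ~G = True
          ~G = False
Both conjuncts True, so the formula holds.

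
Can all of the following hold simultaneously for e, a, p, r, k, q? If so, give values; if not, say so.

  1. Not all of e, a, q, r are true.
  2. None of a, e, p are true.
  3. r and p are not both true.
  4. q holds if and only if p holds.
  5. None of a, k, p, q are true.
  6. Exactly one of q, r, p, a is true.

e: False, a: False, p: False, r: True, k: False, q: False

  (1) {e, a, q, r}: 1/4 true — not all ✓
  (2) {a, e, p}: 0 true — none ✓
  (3) r=T, p=F — not both ✓
  (4) q=F, p=F — same ✓
  (5) {a, k, p, q}: 0 true — none ✓
  (6) {q, r, p, a}: 1 true — exactly one ✓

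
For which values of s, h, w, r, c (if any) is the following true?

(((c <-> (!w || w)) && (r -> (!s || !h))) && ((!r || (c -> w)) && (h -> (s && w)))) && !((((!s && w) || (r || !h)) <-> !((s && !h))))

s: True, h: False, w: True, r: True, c: True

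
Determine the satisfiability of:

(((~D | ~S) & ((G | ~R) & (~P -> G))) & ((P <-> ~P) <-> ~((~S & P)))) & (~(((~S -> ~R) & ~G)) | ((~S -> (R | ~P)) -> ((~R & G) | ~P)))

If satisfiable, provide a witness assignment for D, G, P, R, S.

D=F, G=T, P=T, R=F, S=F

  ((~D | ~S) & ((G | ~R) & (~P -> G))) & ((P <-> ~P) <-> ~((~S & P))) = True
    (~D | ~S) & ((G | ~R) & (~P -> G)) = True
      ~D | ~S = True
        ~D = True
        ~S = True
      (G | ~R) & (~P -> G) = True
        G | ~R = True
          ~R = True
        ~P -> G = True
          ~P = False
    (P <-> ~P) <-> ~((~S & P)) = True
      P <-> ~P = False
        ~P = False
      ~((~S & P)) = False
        ~S & P = True
          ~S = True
  ~(((~S -> ~R) & ~G)) | ((~S -> (R | ~P)) -> ((~R & G) | ~P)) = True
    ~(((~S -> ~R) & ~G)) = True
      (~S -> ~R) & ~G = False
        ~S -> ~R = True
          ~S = True
          ~R = True
        ~G = False
    (~S -> (R | ~P)) -> ((~R & G) | ~P) = True
      ~S -> (R | ~P) = False
        ~S = True
        R | ~P = False
          ~P = False
      (~R & G) | ~P = True
        ~R & G = True
          ~R = True
        ~P = False
Both conjuncts True, so the formula holds.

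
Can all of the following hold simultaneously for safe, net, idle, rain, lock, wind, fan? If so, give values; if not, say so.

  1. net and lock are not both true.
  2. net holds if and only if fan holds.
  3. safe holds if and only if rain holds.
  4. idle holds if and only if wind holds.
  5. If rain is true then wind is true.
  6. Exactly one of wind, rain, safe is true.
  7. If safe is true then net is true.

safe = False, net = True, idle = True, rain = False, lock = False, wind = True, fan = True

  (1) net=T, lock=F — not both ✓
  (2) net=T, fan=T — same ✓
  (3) safe=F, rain=F — same ✓
  (4) idle=T, wind=T — same ✓
  (5) rain=F ⇒ wind: vacuous ✓
  (6) {wind, rain, safe}: 1 true — exactly one ✓
  (7) safe=F ⇒ net: vacuous ✓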